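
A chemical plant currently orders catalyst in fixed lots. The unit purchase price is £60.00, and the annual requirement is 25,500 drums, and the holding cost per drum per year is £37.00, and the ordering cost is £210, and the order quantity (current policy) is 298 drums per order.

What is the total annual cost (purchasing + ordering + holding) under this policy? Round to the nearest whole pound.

£1,553,483

Ordering: D/Q × S = 25,500/298 × £210 = £17,969.80
Holding:  Q/2 × H = 298/2 × £37 = £5,513.00
Purchase cost = D·C = 25,500 × 60 = £1,530,000.00
Total = £17,969.80 + £5,513.00 + £1,530,000.00 = £1,553,482.80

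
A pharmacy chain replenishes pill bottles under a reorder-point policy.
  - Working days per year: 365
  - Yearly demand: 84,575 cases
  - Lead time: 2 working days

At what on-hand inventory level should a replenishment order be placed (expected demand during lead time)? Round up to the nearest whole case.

Daily demand d = 84,575 / 365 = 231.712 cases/day
Demand during lead time = 231.712 × 2 = 463.42
Reorder point = 463.42 → round up

464 cases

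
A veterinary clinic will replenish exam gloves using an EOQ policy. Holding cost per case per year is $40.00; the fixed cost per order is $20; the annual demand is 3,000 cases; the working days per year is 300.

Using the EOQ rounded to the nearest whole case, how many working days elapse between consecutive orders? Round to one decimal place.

5.5 days

Optimal lot size Q* = (2 × 3,000 × $20 / $40)^½ ≈ 54.77 → Q = 55 cases
Days between orders = 300 / (D/Q) = 300 / 54.545 ≈ 5.500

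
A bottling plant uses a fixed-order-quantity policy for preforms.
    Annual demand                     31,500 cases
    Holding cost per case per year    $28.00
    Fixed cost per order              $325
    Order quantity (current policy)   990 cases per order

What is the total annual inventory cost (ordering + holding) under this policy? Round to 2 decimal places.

Ordering: D/Q × S = 31,500/990 × $325 = $10,340.91
Holding:  Q/2 × H = 990/2 × $28 = $13,860.00
Total = $10,340.91 + $13,860.00 = $24,200.91

$24,200.91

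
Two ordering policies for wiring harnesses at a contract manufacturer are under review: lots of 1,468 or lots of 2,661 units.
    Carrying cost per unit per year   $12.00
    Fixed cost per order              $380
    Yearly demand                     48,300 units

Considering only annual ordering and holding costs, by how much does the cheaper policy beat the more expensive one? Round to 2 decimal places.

TC(Q) = (D/Q)S + (Q/2)H
TC(1,468) = (48,300/1,468)×380 + (1,468/2)×12 = $21,310.72
TC(2,661) = (48,300/2,661)×380 + (2,661/2)×12 = $22,863.41
Lots of 1,468 are cheaper by $1,552.68.

$1,552.68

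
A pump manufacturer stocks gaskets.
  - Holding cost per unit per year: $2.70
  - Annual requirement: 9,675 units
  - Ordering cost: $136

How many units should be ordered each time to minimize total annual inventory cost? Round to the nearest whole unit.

2DS/H = 2·9,675·136/2.7 = 974,666.67
EOQ = √974,666.67 ≈ 987.25

987 units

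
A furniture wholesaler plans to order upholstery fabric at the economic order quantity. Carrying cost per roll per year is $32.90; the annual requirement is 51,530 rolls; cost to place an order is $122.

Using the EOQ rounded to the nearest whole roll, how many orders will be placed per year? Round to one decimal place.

Optimal lot size Q* = (2 × 51,530 × $122 / $32.9)^½ ≈ 618.20 → Q = 618
N = D/Q = 51,530/618 ≈ 83.382 orders/yr

83.4 orders per year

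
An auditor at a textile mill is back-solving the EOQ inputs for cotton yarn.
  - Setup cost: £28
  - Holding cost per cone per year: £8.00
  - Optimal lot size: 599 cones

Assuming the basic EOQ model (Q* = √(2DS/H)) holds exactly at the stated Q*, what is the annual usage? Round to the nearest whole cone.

Since Q* = (2DS/H)^½, squaring gives Q*²·H = 2DS.
D = Q²H / (2S) = 599² × 8 / (2 × 28) = 51,257.29

51,257 cones per year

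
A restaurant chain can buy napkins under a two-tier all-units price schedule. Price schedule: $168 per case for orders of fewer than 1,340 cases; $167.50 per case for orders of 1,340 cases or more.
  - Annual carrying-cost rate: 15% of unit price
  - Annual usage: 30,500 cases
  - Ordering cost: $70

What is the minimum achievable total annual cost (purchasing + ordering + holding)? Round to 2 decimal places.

$5,127,177.03

H₁ = 15%×$168 = $25.2000;  H₂ = 15%×$167.50 = $25.1250
EOQ₁ = √(2×30,500×70/25.2000) = 411.64  (< 1,340, feasible at tier 1)
EOQ₂ = √(2×30,500×70/25.1250) = 412.25  (< 1,340 → use Q = 1,340 at tier-2 price)
TC(tier 1 (EOQ₁), Q≈411.6) = $5,134,373.23
TC(tier 2, Q≈1,340.0) = $5,127,177.03
Minimum at tier 2: $5,127,177.03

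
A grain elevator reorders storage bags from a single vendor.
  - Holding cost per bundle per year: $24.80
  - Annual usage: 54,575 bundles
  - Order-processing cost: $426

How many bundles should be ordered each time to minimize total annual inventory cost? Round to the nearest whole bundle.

Q* = √(2·D·S / H) = √(2·54,575·426 / 24.8) = √1,874,915.3 ≈ 1,369.28

1,369 bundles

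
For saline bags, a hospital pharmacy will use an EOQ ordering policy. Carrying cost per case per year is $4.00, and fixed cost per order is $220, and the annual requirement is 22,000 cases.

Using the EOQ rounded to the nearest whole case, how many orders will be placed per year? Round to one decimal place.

Optimal lot size Q* = (2 × 22,000 × $220 / $4)^½ ≈ 1,555.63 → Q = 1,556
N = D/Q = 22,000/1,556 ≈ 14.139 orders/yr

14.1 orders per year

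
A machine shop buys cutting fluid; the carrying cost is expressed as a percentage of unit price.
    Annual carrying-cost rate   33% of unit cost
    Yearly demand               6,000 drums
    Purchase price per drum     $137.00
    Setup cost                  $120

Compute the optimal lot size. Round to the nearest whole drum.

178 drums

H = i·C = 0.33 × $137 = $45.2100 per drum-year
EOQ = √(2DS/H) = √(2 × 6,000 × 120 / 45.21)
    = √(31,851.36) ≈ 178.47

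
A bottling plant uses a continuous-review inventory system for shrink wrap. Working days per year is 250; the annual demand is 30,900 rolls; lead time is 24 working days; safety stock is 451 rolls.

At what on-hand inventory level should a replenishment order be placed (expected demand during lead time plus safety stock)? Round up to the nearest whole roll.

Daily demand d = 30,900 / 250 = 123.600 rolls/day
Demand during lead time = 123.600 × 24 = 2,966.40
Reorder point = 2,966.40 + 451 = 3,417.40 → round up

3,418 rolls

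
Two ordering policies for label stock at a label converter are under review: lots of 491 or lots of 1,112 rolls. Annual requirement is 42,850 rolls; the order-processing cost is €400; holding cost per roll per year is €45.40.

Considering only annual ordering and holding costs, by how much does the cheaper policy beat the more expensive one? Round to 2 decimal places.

€5,397.98

Annual cost at Q: ordering D·S/Q plus holding Q·H/2.
TC(491) = (42,850/491)×400 + (491/2)×45.4 = €46,054.05
TC(1,112) = (42,850/1,112)×400 + (1,112/2)×45.4 = €40,656.07
|ΔTC| = |€46,054.05 − €40,656.07| = €5,397.98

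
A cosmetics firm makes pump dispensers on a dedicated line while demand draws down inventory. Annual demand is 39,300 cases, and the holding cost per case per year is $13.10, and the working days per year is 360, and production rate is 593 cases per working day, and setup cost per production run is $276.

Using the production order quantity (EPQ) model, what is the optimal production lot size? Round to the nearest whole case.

1,425 cases

Daily demand d = 39,300/360 = 109.167; p = 593; 1 − d/p = 0.81591
EPQ = √(2DS / (H(1 − d/p)))
    = √(2 × 39,300 × 276 / (13.1 × 0.81591)) ≈ 1,424.65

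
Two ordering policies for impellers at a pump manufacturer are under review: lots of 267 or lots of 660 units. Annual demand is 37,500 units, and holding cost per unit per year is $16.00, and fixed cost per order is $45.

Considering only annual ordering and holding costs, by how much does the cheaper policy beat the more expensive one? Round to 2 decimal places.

$619.41

Annual cost at Q: ordering D·S/Q plus holding Q·H/2.
TC(267) = (37,500/267)×45 + (267/2)×16 = $8,456.22
TC(660) = (37,500/660)×45 + (660/2)×16 = $7,836.82
|ΔTC| = |$8,456.22 − $7,836.82| = $619.41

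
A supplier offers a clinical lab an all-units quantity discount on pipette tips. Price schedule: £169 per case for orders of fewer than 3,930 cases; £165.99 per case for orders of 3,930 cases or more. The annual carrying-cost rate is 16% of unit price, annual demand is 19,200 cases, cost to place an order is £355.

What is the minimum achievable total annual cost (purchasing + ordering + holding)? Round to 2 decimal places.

£3,240,929.61

H₁ = 16%×£169 = £27.0400;  H₂ = 16%×£165.99 = £26.5584
EOQ₁ = √(2×19,200×355/27.0400) = 710.03  (< 3,930, feasible at tier 1)
EOQ₂ = √(2×19,200×355/26.5584) = 716.44  (< 3,930 → use Q = 3,930 at tier-2 price)
TC(tier 1 (EOQ₁), Q≈710.0) = £3,263,999.20
TC(tier 2, Q≈3,930.0) = £3,240,929.61
Minimum at tier 2: £3,240,929.61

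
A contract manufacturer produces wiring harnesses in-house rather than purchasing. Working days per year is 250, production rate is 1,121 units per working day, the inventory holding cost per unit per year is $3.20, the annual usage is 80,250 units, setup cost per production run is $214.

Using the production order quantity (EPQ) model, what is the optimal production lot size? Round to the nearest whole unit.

Daily demand d = 80,250/250 = 321.000; p = 1121; 1 − d/p = 0.71365
EPQ = √(2DS / (H(1 − d/p)))
    = √(2 × 80,250 × 214 / (3.2 × 0.71365)) ≈ 3,878.17

3,878 units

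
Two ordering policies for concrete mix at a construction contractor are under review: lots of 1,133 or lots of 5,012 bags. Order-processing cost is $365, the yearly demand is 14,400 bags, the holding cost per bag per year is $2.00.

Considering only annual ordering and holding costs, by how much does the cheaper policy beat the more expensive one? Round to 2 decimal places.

TC(Q) = (D/Q)S + (Q/2)H
TC(1,133) = (14,400/1,133)×365 + (1,133/2)×2 = $5,772.01
TC(5,012) = (14,400/5,012)×365 + (5,012/2)×2 = $6,060.68
|ΔTC| = |$5,772.01 − $6,060.68| = $288.67

$288.67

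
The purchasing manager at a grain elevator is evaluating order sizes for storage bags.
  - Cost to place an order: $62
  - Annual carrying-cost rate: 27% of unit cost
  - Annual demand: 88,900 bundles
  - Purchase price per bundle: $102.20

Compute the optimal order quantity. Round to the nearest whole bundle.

Carrying cost H = $102.2 × 27% = $27.5940/bundle/yr
Q* = √(2·D·S / H) = √(2·88,900·62 / 27.594) = √399,492.6 ≈ 632.05

632 bundles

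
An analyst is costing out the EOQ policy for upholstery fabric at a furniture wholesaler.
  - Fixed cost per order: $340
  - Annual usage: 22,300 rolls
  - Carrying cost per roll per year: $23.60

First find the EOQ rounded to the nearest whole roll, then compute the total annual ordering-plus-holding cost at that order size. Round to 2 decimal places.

$18,917.47

2DS/H = 2·22,300·340/23.6 = 642,542.37
EOQ = √642,542.37 ≈ 801.59 → Q = 802 rolls
Annual ordering cost = (D/Q)·S = (22,300/802) × 340 = $9,453.87
Annual holding cost  = (Q/2)·H = (802/2) × 23.6 = $9,463.60
Total = $9,453.87 + $9,463.60 = $18,917.47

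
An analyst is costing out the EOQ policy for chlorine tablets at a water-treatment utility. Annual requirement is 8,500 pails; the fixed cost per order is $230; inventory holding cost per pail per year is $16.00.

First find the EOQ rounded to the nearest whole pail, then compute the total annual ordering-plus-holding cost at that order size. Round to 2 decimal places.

$7,909.49

EOQ = √(2DS/H) = √(2 × 8,500 × 230 / 16)
    = √(244,375.00) ≈ 494.34 → Q = 494 pails
Ordering: D/Q × S = 8,500/494 × $230 = $3,957.49
Holding:  Q/2 × H = 494/2 × $16 = $3,952.00
Total = $3,957.49 + $3,952.00 = $7,909.49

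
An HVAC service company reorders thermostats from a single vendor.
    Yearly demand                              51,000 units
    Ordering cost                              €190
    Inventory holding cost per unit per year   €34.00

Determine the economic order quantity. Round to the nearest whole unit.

755 units

EOQ = √(2DS/H) = √(2 × 51,000 × 190 / 34)
    = √(570,000.00) ≈ 754.98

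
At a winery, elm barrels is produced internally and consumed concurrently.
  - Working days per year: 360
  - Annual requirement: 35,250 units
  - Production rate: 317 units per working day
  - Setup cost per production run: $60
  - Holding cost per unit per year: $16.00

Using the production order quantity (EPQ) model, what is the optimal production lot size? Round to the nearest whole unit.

Daily demand d = 35,250/360 = 97.917; p = 317; 1 − d/p = 0.69111
EPQ = √(2DS / (H(1 − d/p)))
    = √(2 × 35,250 × 60 / (16 × 0.69111)) ≈ 618.49

618 units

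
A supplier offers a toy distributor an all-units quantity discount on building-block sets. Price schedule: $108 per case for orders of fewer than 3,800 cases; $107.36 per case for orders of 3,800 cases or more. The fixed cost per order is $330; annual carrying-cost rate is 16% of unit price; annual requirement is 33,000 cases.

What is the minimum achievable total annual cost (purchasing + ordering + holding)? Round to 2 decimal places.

$3,578,383.23

H₁ = 16%×$108 = $17.2800;  H₂ = 16%×$107.36 = $17.1776
EOQ₁ = √(2×33,000×330/17.2800) = 1,122.68  (< 3,800, feasible at tier 1)
EOQ₂ = √(2×33,000×330/17.1776) = 1,126.02  (< 3,800 → use Q = 3,800 at tier-2 price)
TC(tier 1 (EOQ₁), Q≈1,122.7) = $3,583,399.96
TC(tier 2, Q≈3,800.0) = $3,578,383.23
Minimum at tier 2: $3,578,383.23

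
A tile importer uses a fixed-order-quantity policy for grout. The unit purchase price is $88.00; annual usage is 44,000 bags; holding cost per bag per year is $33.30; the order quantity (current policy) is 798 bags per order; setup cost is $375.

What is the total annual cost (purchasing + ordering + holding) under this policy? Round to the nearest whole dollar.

Ordering: D/Q × S = 44,000/798 × $375 = $20,676.69
Holding:  Q/2 × H = 798/2 × $33.3 = $13,286.70
Purchase cost = D·C = 44,000 × 88 = $3,872,000.00
Total = $20,676.69 + $13,286.70 + $3,872,000.00 = $3,905,963.39

$3,905,963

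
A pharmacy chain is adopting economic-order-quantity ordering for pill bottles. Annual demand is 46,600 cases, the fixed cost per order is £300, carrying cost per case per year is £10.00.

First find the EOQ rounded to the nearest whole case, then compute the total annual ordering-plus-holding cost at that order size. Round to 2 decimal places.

Q* = √(2·D·S / H) = √(2·46,600·300 / 10) = √2,796,000.0 ≈ 1,672.12 → Q = 1,672 cases
Orders/yr = 46,600/1,672 = 27.871; ordering cost = 27.871 × £300 = £8,361.24
Average inventory = 1,672/2 = 836; holding cost = 836 × £10 = £8,360.00
Total = £8,361.24 + £8,360.00 = £16,721.24

£16,721.24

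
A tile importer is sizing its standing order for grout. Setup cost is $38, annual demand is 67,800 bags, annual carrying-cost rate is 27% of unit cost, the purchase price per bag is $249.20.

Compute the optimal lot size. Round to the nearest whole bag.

277 bags

Carrying cost H = $249.2 × 27% = $67.2840/bag/yr
2DS/H = 2·67,800·38/67.284 = 76,582.84
EOQ = √76,582.84 ≈ 276.74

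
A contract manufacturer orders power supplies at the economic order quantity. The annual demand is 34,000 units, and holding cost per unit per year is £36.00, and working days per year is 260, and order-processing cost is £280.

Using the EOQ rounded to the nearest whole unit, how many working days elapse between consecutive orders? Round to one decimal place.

Optimal lot size Q* = (2 × 34,000 × £280 / £36)^½ ≈ 727.25 → Q = 727 units
Cycle time = (working days × Q)/D = (260 × 727) / 34,000 = 5.559 days

5.6 days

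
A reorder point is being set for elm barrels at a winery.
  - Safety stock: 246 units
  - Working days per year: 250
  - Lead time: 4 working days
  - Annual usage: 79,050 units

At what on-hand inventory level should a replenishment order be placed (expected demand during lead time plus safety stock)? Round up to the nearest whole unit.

1,511 units

Daily demand d = 79,050 / 250 = 316.200 units/day
Demand during lead time = 316.200 × 4 = 1,264.80
Reorder point = 1,264.80 + 246 = 1,510.80 → round up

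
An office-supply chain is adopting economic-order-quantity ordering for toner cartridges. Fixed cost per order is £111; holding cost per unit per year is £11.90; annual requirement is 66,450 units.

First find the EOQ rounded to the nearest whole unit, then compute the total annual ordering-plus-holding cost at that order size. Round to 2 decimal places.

Q* = √(2·D·S / H) = √(2·66,450·111 / 11.9) = √1,239,655.5 ≈ 1,113.40 → Q = 1,113 units
Annual ordering cost = (D/Q)·S = (66,450/1,113) × 111 = £6,627.09
Annual holding cost  = (Q/2)·H = (1,113/2) × 11.9 = £6,622.35
Total = £6,627.09 + £6,622.35 = £13,249.44

£13,249.44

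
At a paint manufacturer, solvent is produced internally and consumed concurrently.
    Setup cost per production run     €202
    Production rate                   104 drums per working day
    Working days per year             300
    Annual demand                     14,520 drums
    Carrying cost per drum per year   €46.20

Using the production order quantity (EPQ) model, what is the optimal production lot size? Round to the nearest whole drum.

Daily demand d = 14,520/300 = 48.400; p = 104; 1 − d/p = 0.53462
EPQ = √(2DS / (H(1 − d/p)))
    = √(2 × 14,520 × 202 / (46.2 × 0.53462)) ≈ 487.34

487 drums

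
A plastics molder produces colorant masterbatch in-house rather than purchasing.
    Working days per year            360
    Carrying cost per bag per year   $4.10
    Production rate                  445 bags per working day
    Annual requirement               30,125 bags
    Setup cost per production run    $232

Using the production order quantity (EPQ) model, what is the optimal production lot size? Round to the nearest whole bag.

Daily demand d = 30,125/360 = 83.681; p = 445; 1 − d/p = 0.81195
EPQ = √(2DS / (H(1 − d/p)))
    = √(2 × 30,125 × 232 / (4.1 × 0.81195)) ≈ 2,049.11

2,049 bags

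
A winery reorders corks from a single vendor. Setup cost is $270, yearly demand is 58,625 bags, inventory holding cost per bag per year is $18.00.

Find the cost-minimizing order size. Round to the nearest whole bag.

1,326 bags

EOQ = √(2DS/H) = √(2 × 58,625 × 270 / 18)
    = √(1,758,750.00) ≈ 1,326.18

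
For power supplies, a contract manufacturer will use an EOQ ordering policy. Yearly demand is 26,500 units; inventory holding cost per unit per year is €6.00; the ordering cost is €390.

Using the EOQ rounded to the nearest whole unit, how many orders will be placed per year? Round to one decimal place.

Q* = √(2·D·S / H) = √(2·26,500·390 / 6) = √3,445,000.0 ≈ 1,856.07 → Q = 1,856
Orders per year = D/Q = 26,500 / 1,856 = 14.278

14.3 orders per year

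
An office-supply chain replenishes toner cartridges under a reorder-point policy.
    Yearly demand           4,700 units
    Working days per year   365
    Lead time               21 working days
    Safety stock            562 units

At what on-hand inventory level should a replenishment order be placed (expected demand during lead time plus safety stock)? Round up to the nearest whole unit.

Daily demand d = 4,700 / 365 = 12.877 units/day
Demand during lead time = 12.877 × 21 = 270.41
Reorder point = 270.41 + 562 = 832.41 → round up

833 units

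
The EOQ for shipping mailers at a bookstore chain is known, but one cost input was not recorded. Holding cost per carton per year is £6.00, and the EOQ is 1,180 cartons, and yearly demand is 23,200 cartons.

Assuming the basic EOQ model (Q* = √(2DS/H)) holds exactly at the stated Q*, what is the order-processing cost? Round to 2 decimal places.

£180.05

From Q* = √(2DS/H) ⇒ Q*² = 2DS/H.
S = Q²H / (2D) = 1,180² × 6 / (2 × 23,200) = 180.0517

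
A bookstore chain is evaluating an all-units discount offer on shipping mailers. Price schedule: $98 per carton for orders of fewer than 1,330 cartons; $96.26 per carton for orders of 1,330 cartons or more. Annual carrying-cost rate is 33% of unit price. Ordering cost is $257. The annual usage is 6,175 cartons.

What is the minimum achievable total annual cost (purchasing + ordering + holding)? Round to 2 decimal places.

H₁ = 33%×$98 = $32.3400;  H₂ = 33%×$96.26 = $31.7658
EOQ₁ = √(2×6,175×257/32.3400) = 313.28  (< 1,330, feasible at tier 1)
EOQ₂ = √(2×6,175×257/31.7658) = 316.10  (< 1,330 → use Q = 1,330 at tier-2 price)
TC(tier 1 (EOQ₁), Q≈313.3) = $615,281.41
TC(tier 2, Q≈1,330.0) = $616,722.97
Minimum at tier 1 (EOQ₁): $615,281.41

$615,281.41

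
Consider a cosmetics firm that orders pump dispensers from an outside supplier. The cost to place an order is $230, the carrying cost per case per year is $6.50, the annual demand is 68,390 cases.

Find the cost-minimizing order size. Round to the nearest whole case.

2,200 cases

Optimal lot size Q* = (2 × 68,390 × $230 / $6.5)^½ ≈ 2,199.98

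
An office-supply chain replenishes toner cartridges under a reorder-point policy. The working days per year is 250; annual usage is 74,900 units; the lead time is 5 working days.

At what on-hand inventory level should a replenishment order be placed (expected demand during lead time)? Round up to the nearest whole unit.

1,498 units

Daily demand d = 74,900 / 250 = 299.600 units/day
Demand during lead time = 299.600 × 5 = 1,498.00
Reorder point = 1,498.00 → round up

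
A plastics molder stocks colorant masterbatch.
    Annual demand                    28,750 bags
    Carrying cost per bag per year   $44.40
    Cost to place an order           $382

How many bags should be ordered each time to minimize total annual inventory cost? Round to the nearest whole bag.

703 bags

Optimal lot size Q* = (2 × 28,750 × $382 / $44.4)^½ ≈ 703.35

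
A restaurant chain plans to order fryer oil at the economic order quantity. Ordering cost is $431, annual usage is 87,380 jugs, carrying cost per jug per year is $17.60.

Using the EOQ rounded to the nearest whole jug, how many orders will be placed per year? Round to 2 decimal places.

42.23 orders per year

Optimal lot size Q* = (2 × 87,380 × $431 / $17.6)^½ ≈ 2,068.73 → Q = 2,069
Orders per year = D/Q = 87,380 / 2,069 = 42.233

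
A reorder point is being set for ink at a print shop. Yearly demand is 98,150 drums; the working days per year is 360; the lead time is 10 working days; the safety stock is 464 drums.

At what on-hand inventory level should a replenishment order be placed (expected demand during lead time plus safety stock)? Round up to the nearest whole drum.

Daily demand d = 98,150 / 360 = 272.639 drums/day
Demand during lead time = 272.639 × 10 = 2,726.39
Reorder point = 2,726.39 + 464 = 3,190.39 → round up

3,191 drums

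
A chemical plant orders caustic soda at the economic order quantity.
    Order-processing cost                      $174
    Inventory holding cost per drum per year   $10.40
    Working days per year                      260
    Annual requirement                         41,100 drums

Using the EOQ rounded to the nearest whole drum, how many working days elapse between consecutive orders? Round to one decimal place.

Q* = √(2·D·S / H) = √(2·41,100·174 / 10.4) = √1,375,269.2 ≈ 1,172.72 → Q = 1,173 drums
Cycle time = (working days × Q)/D = (260 × 1,173) / 41,100 = 7.420 days

7.4 days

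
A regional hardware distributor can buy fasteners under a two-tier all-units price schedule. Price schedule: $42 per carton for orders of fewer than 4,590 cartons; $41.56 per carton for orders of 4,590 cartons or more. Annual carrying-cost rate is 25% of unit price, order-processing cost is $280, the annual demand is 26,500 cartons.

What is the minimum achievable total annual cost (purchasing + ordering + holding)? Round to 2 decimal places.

$1,125,482.79

H₁ = 25%×$42 = $10.5000;  H₂ = 25%×$41.56 = $10.3900
EOQ₁ = √(2×26,500×280/10.5000) = 1,188.84  (< 4,590, feasible at tier 1)
EOQ₂ = √(2×26,500×280/10.3900) = 1,195.11  (< 4,590 → use Q = 4,590 at tier-2 price)
TC(tier 1 (EOQ₁), Q≈1,188.8) = $1,125,482.79
TC(tier 2, Q≈4,590.0) = $1,126,801.61
Minimum at tier 1 (EOQ₁): $1,125,482.79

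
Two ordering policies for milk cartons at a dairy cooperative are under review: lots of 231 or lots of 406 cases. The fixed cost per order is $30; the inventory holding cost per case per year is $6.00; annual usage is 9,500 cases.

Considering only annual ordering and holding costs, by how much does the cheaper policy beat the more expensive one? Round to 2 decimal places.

$6.80

Annual cost at Q: ordering D·S/Q plus holding Q·H/2.
TC(231) = (9,500/231)×30 + (231/2)×6 = $1,926.77
TC(406) = (9,500/406)×30 + (406/2)×6 = $1,919.97
|ΔTC| = |$1,926.77 − $1,919.97| = $6.80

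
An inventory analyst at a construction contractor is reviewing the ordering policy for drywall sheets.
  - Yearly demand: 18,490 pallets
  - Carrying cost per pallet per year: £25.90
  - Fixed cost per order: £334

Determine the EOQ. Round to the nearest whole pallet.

2DS/H = 2·18,490·334/25.9 = 476,884.94
EOQ = √476,884.94 ≈ 690.57

691 pallets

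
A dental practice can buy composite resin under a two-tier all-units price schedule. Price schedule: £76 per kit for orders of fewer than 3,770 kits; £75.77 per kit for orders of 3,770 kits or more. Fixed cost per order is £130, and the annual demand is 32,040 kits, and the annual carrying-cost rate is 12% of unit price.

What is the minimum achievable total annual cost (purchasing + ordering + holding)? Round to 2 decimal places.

H₁ = 12%×£76 = £9.1200;  H₂ = 12%×£75.77 = £9.0924
EOQ₁ = √(2×32,040×130/9.1200) = 955.73  (< 3,770, feasible at tier 1)
EOQ₂ = √(2×32,040×130/9.0924) = 957.18  (< 3,770 → use Q = 3,770 at tier-2 price)
TC(tier 1 (EOQ₁), Q≈955.7) = £2,443,756.26
TC(tier 2, Q≈3,770.0) = £2,445,914.80
Minimum at tier 1 (EOQ₁): £2,443,756.26

£2,443,756.26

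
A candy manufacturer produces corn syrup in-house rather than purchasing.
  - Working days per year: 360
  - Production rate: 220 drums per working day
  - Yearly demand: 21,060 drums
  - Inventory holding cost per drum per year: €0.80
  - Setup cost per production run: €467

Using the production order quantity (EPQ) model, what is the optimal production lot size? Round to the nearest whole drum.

5,787 drums

d = 21,060/360 = 58.5000 drums/day;  effective holding cost H(1 − d/p) = 0.8·(1 − 58.5000/220) = 0.58727
Q* = √(2DS / H_eff) = √(2·21,060·467 / 0.58727) ≈ 5,787.39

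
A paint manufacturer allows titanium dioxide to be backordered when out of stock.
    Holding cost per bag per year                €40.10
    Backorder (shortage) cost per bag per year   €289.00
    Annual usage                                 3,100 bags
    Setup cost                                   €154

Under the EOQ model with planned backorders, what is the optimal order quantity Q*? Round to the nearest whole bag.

Q* = √(2DS/H) · √((H + b)/b)
   = √(2 × 3,100 × 154 / 40.1) · √((40.1 + 289) / 289)
   = 154.306 × 1.0671 ≈ 164.66

165 bags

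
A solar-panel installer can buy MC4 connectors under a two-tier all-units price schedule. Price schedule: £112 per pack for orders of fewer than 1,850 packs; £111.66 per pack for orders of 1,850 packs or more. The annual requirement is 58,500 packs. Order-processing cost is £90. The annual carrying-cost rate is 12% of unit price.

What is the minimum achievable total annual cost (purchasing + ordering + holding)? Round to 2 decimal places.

£6,547,350.21

H₁ = 12%×£112 = £13.4400;  H₂ = 12%×£111.66 = £13.3992
EOQ₁ = √(2×58,500×90/13.4400) = 885.15  (< 1,850, feasible at tier 1)
EOQ₂ = √(2×58,500×90/13.3992) = 886.49  (< 1,850 → use Q = 1,850 at tier-2 price)
TC(tier 1 (EOQ₁), Q≈885.1) = £6,563,896.35
TC(tier 2, Q≈1,850.0) = £6,547,350.21
Minimum at tier 2: £6,547,350.21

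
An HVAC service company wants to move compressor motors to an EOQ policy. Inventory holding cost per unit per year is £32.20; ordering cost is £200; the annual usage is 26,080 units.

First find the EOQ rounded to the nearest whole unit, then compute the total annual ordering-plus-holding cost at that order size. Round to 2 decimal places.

£18,327.86

EOQ = √(2DS/H) = √(2 × 26,080 × 200 / 32.2)
    = √(323,975.16) ≈ 569.19 → Q = 569 units
Orders/yr = 26,080/569 = 45.835; ordering cost = 45.835 × £200 = £9,166.96
Average inventory = 569/2 = 284.5; holding cost = 284.5 × £32.2 = £9,160.90
Total = £9,166.96 + £9,160.90 = £18,327.86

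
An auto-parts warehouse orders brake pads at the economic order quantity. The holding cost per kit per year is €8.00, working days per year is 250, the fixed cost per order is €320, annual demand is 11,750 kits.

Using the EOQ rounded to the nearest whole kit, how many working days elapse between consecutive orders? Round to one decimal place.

20.6 days

Optimal lot size Q* = (2 × 11,750 × €320 / €8)^½ ≈ 969.54 → Q = 970 kits
T = Q/D × 250 days = 970/11,750 × 250 = 20.638 days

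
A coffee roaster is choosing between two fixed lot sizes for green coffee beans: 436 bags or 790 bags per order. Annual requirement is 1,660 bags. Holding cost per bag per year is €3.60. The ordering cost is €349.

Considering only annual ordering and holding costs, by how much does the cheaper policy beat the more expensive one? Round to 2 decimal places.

€41.78

TC(Q) = (D/Q)S + (Q/2)H
TC(436) = (1,660/436)×349 + (436/2)×3.6 = €2,113.56
TC(790) = (1,660/790)×349 + (790/2)×3.6 = €2,155.34
Lots of 436 are cheaper by €41.78.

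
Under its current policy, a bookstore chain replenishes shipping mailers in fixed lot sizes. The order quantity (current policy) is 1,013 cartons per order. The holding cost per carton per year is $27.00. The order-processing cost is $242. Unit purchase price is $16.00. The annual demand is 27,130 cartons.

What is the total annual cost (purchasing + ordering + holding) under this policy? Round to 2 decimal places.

Ordering: D/Q × S = 27,130/1,013 × $242 = $6,481.20
Holding:  Q/2 × H = 1,013/2 × $27 = $13,675.50
Purchase cost = D·C = 27,130 × 16 = $434,080.00
Total = $6,481.20 + $13,675.50 + $434,080.00 = $454,236.70

$454,236.70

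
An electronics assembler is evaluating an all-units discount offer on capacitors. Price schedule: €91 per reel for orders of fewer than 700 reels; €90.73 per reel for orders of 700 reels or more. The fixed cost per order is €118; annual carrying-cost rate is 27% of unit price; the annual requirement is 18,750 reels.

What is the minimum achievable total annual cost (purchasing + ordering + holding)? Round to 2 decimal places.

H₁ = 27%×€91 = €24.5700;  H₂ = 27%×€90.73 = €24.4971
EOQ₁ = √(2×18,750×118/24.5700) = 424.38  (< 700, feasible at tier 1)
EOQ₂ = √(2×18,750×118/24.4971) = 425.01  (< 700 → use Q = 700 at tier-2 price)
TC(tier 1 (EOQ₁), Q≈424.4) = €1,716,677.00
TC(tier 2, Q≈700.0) = €1,712,922.20
Minimum at tier 2: €1,712,922.20

€1,712,922.20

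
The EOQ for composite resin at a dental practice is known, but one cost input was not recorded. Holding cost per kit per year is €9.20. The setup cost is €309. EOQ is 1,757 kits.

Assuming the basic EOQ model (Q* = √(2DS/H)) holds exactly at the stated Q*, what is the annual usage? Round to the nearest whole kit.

45,956 kits per year

EOQ relation: Q² = 2DS/H, so rearrange for the unknown.
D = Q²H / (2S) = 1,757² × 9.2 / (2 × 309) = 45,956.07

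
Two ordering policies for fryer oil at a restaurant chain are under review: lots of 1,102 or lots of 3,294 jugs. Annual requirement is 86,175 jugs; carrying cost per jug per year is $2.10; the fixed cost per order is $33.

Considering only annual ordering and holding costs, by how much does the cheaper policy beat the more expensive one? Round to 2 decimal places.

$584.36

TC(Q) = (D/Q)S + (Q/2)H
TC(1,102) = (86,175/1,102)×33 + (1,102/2)×2.1 = $3,737.66
TC(3,294) = (86,175/3,294)×33 + (3,294/2)×2.1 = $4,322.02
Cheaper: Q = 1,102.  Difference = $584.36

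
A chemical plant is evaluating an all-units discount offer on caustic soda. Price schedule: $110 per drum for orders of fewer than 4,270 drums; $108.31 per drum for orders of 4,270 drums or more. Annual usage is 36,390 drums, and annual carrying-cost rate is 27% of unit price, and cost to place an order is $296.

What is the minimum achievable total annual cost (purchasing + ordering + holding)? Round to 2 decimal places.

$4,006,358.78

H₁ = 27%×$110 = $29.7000;  H₂ = 27%×$108.31 = $29.2437
EOQ₁ = √(2×36,390×296/29.7000) = 851.67  (< 4,270, feasible at tier 1)
EOQ₂ = √(2×36,390×296/29.2437) = 858.29  (< 4,270 → use Q = 4,270 at tier-2 price)
TC(tier 1 (EOQ₁), Q≈851.7) = $4,028,194.73
TC(tier 2, Q≈4,270.0) = $4,006,358.78
Minimum at tier 2: $4,006,358.78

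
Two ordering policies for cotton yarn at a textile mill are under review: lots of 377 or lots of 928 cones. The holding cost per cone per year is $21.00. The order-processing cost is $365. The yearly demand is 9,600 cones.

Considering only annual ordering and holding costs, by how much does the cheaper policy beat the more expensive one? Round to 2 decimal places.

Annual cost at Q: ordering D·S/Q plus holding Q·H/2.
TC(377) = (9,600/377)×365 + (377/2)×21 = $13,252.93
TC(928) = (9,600/928)×365 + (928/2)×21 = $13,519.86
|ΔTC| = |$13,252.93 − $13,519.86| = $266.93

$266.93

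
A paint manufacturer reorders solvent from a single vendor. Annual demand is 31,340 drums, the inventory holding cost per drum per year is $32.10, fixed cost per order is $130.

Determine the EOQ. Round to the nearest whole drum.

504 drums

Optimal lot size Q* = (2 × 31,340 × $130 / $32.1)^½ ≈ 503.83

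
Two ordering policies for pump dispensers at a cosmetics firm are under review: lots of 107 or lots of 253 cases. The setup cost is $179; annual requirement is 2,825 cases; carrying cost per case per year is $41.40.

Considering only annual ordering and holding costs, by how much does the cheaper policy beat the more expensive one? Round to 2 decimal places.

Annual cost at Q: ordering D·S/Q plus holding Q·H/2.
TC(107) = (2,825/107)×179 + (107/2)×41.4 = $6,940.83
TC(253) = (2,825/253)×179 + (253/2)×41.4 = $7,235.82
Lots of 107 are cheaper by $294.98.

$294.98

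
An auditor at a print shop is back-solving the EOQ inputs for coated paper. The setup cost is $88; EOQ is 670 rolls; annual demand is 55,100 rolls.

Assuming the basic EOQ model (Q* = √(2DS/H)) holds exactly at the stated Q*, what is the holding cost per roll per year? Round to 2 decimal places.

$21.60

Since Q* = (2DS/H)^½, squaring gives Q*²·H = 2DS.
H = 2DS / Q² = 2 × 55,100 × 88 / 670² = 21.6030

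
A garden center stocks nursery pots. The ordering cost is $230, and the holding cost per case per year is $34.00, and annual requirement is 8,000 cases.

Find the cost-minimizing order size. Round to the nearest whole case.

Optimal lot size Q* = (2 × 8,000 × $230 / $34)^½ ≈ 328.99

329 cases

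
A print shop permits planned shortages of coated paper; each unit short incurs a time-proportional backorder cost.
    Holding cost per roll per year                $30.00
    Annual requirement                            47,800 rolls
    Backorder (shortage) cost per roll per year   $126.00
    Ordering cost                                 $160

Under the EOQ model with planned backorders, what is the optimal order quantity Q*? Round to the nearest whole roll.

795 rolls

Basic EOQ = √(2·47,800·160/30) = 714.049
Backorder adjustment √((H+b)/b) = √((30+126)/126) = 1.1127
Q* = 714.049 × 1.1127 ≈ 794.52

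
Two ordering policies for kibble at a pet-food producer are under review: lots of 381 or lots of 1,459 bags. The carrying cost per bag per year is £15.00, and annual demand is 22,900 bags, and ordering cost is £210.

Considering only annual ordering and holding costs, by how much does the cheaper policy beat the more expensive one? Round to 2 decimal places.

Annual cost at Q: ordering D·S/Q plus holding Q·H/2.
TC(381) = (22,900/381)×210 + (381/2)×15 = £15,479.55
TC(1,459) = (22,900/1,459)×210 + (1,459/2)×15 = £14,238.59
|ΔTC| = |£15,479.55 − £14,238.59| = £1,240.95

£1,240.95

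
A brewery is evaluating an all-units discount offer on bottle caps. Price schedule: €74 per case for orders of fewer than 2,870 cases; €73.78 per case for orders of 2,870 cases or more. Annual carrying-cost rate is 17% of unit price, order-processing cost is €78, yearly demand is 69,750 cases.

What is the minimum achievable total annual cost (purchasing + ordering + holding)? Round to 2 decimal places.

H₁ = 17%×€74 = €12.5800;  H₂ = 17%×€73.78 = €12.5426
EOQ₁ = √(2×69,750×78/12.5800) = 930.02  (< 2,870, feasible at tier 1)
EOQ₂ = √(2×69,750×78/12.5426) = 931.41  (< 2,870 → use Q = 2,870 at tier-2 price)
TC(tier 1 (EOQ₁), Q≈930.0) = €5,173,199.70
TC(tier 2, Q≈2,870.0) = €5,166,049.28
Minimum at tier 2: €5,166,049.28

€5,166,049.28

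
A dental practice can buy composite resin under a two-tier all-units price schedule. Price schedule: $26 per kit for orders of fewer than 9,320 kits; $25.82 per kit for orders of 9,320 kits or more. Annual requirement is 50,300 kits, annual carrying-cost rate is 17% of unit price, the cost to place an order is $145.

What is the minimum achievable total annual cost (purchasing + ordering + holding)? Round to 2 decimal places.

H₁ = 17%×$26 = $4.4200;  H₂ = 17%×$25.82 = $4.3894
EOQ₁ = √(2×50,300×145/4.4200) = 1,816.65  (< 9,320, feasible at tier 1)
EOQ₂ = √(2×50,300×145/4.3894) = 1,822.97  (< 9,320 → use Q = 9,320 at tier-2 price)
TC(tier 1 (EOQ₁), Q≈1,816.7) = $1,315,829.60
TC(tier 2, Q≈9,320.0) = $1,319,983.17
Minimum at tier 1 (EOQ₁): $1,315,829.60

$1,315,829.60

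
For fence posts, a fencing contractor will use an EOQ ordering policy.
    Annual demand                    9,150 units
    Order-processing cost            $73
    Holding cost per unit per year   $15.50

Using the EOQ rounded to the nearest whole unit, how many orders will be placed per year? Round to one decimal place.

EOQ = √(2DS/H) = √(2 × 9,150 × 73 / 15.5)
    = √(86,187.10) ≈ 293.58 → Q = 294
N = D/Q = 9,150/294 ≈ 31.122 orders/yr

31.1 orders per year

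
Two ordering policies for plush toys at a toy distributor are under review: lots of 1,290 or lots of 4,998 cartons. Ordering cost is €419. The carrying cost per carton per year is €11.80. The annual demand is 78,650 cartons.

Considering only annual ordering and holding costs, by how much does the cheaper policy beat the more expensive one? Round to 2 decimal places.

€2,924.70

For each Q, cost = (D/Q)·S + (Q/2)·H.
TC(1,290) = (78,650/1,290)×419 + (1,290/2)×11.8 = €33,157.01
TC(4,998) = (78,650/4,998)×419 + (4,998/2)×11.8 = €36,081.71
|ΔTC| = |€33,157.01 − €36,081.71| = €2,924.70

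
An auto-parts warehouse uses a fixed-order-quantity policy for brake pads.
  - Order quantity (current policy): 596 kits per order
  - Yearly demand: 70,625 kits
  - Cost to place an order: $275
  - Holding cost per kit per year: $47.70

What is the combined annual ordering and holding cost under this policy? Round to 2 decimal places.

$46,801.64

Orders/yr = 70,625/596 = 118.498; ordering cost = 118.498 × $275 = $32,587.04
Average inventory = 596/2 = 298; holding cost = 298 × $47.7 = $14,214.60
Total = $32,587.04 + $14,214.60 = $46,801.64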